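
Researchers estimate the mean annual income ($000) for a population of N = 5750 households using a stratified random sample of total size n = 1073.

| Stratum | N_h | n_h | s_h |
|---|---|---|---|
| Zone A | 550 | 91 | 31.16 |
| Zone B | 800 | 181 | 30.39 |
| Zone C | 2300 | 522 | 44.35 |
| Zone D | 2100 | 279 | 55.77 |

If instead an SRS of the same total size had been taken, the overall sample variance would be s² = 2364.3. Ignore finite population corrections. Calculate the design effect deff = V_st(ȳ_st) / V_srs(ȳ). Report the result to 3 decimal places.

deff ≈ 1.038

V̂(ȳ_st) = Σ W_h² s_h²/n_h, with W_h = N_h/N and N = 5750:
  stratum Zone A: (550/5750)²·31.16²/91 = 0.097621
  stratum Zone B: (800/5750)²·30.39²/181 = 0.0987705
  stratum Zone C: (2300/5750)²·44.35²/522 = 0.602888
  stratum Zone D: (2100/5750)²·55.77²/279 = 1.48696
V_st = 2.28624
V_srs = s²/n = 2364.3/1073 = 2.20345
deff = V_st / V_srs = 2.28624/2.20345 = 1.0376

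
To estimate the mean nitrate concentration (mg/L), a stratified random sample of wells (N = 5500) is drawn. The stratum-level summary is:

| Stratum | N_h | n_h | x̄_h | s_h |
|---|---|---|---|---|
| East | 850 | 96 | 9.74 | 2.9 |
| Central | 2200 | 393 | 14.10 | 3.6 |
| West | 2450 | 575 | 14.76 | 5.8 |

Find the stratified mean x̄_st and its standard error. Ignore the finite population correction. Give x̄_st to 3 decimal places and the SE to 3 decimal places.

x̄_st ≈ 13.720, SE ≈ 0.138

x̄_st = Σ W_h x̄_h = (850·9.74 + 2200·14.10 + 2450·14.76)/5500 = 13.72018
V̂(x̄_st) = Σ W_h² s_h²/n_h, with W_h = N_h/N and N = 5500:
  stratum East: (850/5500)²·2.9²/96 = 0.00209236
  stratum Central: (2200/5500)²·3.6²/393 = 0.00527634
  stratum West: (2450/5500)²·5.8²/575 = 0.011609
V̂(x̄_st) = 0.0189777
SE(x̄_st) = √0.0189777 = 0.13776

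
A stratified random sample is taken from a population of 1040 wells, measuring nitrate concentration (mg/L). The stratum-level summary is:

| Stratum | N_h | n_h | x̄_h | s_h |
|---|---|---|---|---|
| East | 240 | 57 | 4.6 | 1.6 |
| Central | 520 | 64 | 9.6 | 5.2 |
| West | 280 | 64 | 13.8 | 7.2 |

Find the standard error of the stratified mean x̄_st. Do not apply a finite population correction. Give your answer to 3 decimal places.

V̂(x̄_st) = Σ W_h² s_h²/n_h, with W_h = N_h/N and N = 1040:
  stratum East: (240/1040)²·1.6²/57 = 0.00239178
  stratum Central: (520/1040)²·5.2²/64 = 0.105625
  stratum West: (280/1040)²·7.2²/64 = 0.058713
V̂(x̄_st) = 0.16673
SE(x̄_st) = √0.16673 = 0.408326

SE(x̄_st) ≈ 0.408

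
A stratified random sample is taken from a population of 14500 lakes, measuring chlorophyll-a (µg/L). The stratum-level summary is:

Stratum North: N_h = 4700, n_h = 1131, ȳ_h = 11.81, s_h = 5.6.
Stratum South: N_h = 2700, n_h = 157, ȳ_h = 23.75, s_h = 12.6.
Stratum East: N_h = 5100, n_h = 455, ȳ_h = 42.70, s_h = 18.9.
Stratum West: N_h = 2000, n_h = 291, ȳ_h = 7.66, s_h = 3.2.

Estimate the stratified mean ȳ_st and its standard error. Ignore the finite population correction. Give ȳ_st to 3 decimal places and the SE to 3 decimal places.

ȳ_st = Σ W_h ȳ_h = (4700·11.81 + 2700·23.75 + 5100·42.70 + 2000·7.66)/14500 = 24.32566
V̂(ȳ_st) = Σ W_h² s_h²/n_h, with W_h = N_h/N and N = 14500:
  stratum North: (4700/14500)²·5.6²/1131 = 0.00291322
  stratum South: (2700/14500)²·12.6²/157 = 0.0350617
  stratum East: (5100/14500)²·18.9²/455 = 0.0971218
  stratum West: (2000/14500)²·3.2²/291 = 0.00066947
V̂(ȳ_st) = 0.135766
SE(ȳ_st) = √0.135766 = 0.368465

ȳ_st ≈ 24.326, SE ≈ 0.368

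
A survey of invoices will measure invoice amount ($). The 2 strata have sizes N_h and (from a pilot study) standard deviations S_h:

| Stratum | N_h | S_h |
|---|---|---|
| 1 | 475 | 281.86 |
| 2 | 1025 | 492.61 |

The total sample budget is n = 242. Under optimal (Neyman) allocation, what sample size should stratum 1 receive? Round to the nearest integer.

Neyman allocation: n_h = n · N_h S_h / Σ N_i S_i, with n = 242.
  stratum 1: N_h·S_h = 475·281.86 = 133883.50
  stratum 2: N_h·S_h = 1025·492.61 = 504925.25
Σ N_h S_h = 638808.75
n for stratum 1 = 242·133883.50/638808.75 = 50.719 → 51

51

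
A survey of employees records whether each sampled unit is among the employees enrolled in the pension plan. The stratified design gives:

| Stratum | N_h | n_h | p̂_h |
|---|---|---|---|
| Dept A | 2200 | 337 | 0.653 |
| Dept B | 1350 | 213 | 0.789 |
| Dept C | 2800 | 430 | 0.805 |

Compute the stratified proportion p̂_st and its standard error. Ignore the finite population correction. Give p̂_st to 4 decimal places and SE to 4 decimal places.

p̂_st ≈ 0.7489, SE ≈ 0.0137

N = 6350; stratum weights W_h = N_h/N.
p̂_st = Σ W_h p̂_h = (2200·0.653 + 1350·0.789 + 2800·0.805)/6350 = 0.74894
V̂(p̂_st) = Σ W_h² p̂_h(1−p̂_h)/(n_h−1):
  stratum Dept A: (2200/6350)²·0.653·0.347/336 = 8.09471e-05
  stratum Dept B: (1350/6350)²·0.789·0.211/212 = 3.54931e-05
  stratum Dept C: (2800/6350)²·0.805·0.195/429 = 7.11446e-05
V̂(p̂_st) = 0.000187585; SE = √V̂ = 0.0136962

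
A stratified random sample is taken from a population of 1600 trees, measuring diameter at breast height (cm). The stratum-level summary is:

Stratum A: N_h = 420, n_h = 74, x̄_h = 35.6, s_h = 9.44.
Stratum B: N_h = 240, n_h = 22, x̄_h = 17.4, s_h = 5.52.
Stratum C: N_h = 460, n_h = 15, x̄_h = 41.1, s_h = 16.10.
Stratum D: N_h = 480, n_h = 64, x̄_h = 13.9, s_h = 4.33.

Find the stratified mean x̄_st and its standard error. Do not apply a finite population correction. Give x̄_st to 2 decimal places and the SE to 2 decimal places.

x̄_st = Σ W_h x̄_h = (420·35.6 + 240·17.4 + 460·41.1 + 480·13.9)/1600 = 27.94125
V̂(x̄_st) = Σ W_h² s_h²/n_h, with W_h = N_h/N and N = 1600:
  stratum A: (420/1600)²·9.44²/74 = 0.0829795
  stratum B: (240/1600)²·5.52²/22 = 0.0311629
  stratum C: (460/1600)²·16.10²/15 = 1.42836
  stratum D: (480/1600)²·4.33²/64 = 0.0263656
V̂(x̄_st) = 1.56886
SE(x̄_st) = √1.56886 = 1.25254

x̄_st ≈ 27.94, SE ≈ 1.25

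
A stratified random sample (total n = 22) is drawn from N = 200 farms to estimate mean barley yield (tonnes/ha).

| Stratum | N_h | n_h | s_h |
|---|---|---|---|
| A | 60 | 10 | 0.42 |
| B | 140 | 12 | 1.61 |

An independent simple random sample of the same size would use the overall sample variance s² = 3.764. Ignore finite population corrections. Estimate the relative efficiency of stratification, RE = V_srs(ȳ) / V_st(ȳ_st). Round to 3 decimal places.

V̂(ȳ_st) = Σ W_h² s_h²/n_h, with W_h = N_h/N and N = 200:
  stratum A: (60/200)²·0.42²/10 = 0.0015876
  stratum B: (140/200)²·1.61²/12 = 0.105844
V_st = 0.107432
V_srs = s²/n = 3.764/22 = 0.171091
Relative efficiency = V_srs / V_st = 0.171091/0.107432 = 1.5926

RE ≈ 1.593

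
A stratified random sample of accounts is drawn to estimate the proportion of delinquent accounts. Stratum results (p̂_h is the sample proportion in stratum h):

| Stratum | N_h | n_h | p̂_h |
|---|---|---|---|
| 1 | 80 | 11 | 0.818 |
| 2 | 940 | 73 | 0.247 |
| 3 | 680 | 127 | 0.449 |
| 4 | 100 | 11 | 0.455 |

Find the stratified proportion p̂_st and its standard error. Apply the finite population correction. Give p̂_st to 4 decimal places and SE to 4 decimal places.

N = 1800; stratum weights W_h = N_h/N.
p̂_st = Σ W_h p̂_h = (80·0.818 + 940·0.247 + 680·0.449 + 100·0.455)/1800 = 0.36024
V̂(p̂_st) = Σ W_h² (1 − n_h/N_h) p̂_h(1−p̂_h)/(n_h−1):
  stratum 1: (80/1800)²·(1 − 11/80)·0.818·0.182/10 = 2.53641e-05
  stratum 2: (940/1800)²·(1 − 73/940)·0.247·0.753/72 = 0.000649773
  stratum 3: (680/1800)²·(1 − 127/680)·0.449·0.551/126 = 0.000227885
  stratum 4: (100/1800)²·(1 − 11/100)·0.455·0.545/10 = 6.81166e-05
V̂(p̂_st) = 0.000971139; SE = √V̂ = 0.0311631

p̂_st ≈ 0.3602, SE ≈ 0.0312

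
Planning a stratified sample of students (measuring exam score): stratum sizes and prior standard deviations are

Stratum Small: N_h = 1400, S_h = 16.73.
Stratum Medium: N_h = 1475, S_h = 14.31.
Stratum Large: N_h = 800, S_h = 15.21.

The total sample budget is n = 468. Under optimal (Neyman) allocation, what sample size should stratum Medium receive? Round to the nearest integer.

Neyman allocation: n_h = n · N_h S_h / Σ N_i S_i, with n = 468.
  stratum Small: N_h·S_h = 1400·16.73 = 23422.00
  stratum Medium: N_h·S_h = 1475·14.31 = 21107.25
  stratum Large: N_h·S_h = 800·15.21 = 12168.00
Σ N_h S_h = 56697.25
n for stratum Medium = 468·21107.25/56697.25 = 174.227 → 174

174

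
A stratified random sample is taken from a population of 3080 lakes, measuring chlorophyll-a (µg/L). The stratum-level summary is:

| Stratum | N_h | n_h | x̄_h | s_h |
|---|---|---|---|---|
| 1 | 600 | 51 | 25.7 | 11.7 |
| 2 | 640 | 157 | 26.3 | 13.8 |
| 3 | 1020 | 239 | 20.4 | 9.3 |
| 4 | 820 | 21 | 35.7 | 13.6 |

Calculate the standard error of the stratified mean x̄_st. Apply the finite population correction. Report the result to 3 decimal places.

SE(x̄_st) ≈ 0.878

V̂(x̄_st) = Σ W_h² (1 − n_h/N_h) s_h²/n_h, with W_h = N_h/N and N = 3080:
  stratum 1: (600/3080)²·(1 − 51/600)·11.7²/51 = 0.0932017
  stratum 2: (640/3080)²·(1 − 157/640)·13.8²/157 = 0.0395261
  stratum 3: (1020/3080)²·(1 − 239/1020)·9.3²/239 = 0.0303891
  stratum 4: (820/3080)²·(1 − 21/820)·13.6²/21 = 0.6083
V̂(x̄_st) = 0.771417
SE(x̄_st) = √0.771417 = 0.878303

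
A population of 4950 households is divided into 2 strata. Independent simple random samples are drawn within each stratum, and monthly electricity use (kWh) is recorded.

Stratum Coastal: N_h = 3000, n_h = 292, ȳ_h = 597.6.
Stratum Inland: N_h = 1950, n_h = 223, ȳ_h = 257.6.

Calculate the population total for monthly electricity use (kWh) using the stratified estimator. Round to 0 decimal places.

τ̂_st = Σ N_h ȳ_h = 3000·597.6 + 1950·257.6 = 2295120

τ̂_st ≈ 2295120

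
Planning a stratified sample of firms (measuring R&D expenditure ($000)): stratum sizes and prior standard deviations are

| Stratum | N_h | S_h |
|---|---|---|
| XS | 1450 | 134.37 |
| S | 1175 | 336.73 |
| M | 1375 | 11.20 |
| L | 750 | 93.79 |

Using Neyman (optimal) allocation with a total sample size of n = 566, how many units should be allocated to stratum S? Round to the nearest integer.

331

Neyman allocation: n_h = n · N_h S_h / Σ N_i S_i, with n = 566.
  stratum XS: N_h·S_h = 1450·134.37 = 194836.50
  stratum S: N_h·S_h = 1175·336.73 = 395657.75
  stratum M: N_h·S_h = 1375·11.20 = 15400.00
  stratum L: N_h·S_h = 750·93.79 = 70342.50
Σ N_h S_h = 676236.75
n for stratum S = 566·395657.75/676236.75 = 331.160 → 331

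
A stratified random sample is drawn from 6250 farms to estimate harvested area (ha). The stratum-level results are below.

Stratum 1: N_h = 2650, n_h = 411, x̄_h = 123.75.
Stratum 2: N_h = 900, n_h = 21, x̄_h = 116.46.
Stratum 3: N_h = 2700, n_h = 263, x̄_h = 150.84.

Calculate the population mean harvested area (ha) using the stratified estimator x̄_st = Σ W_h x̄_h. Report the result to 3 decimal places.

N = Σ N_h = 6250. Stratum weights W_h = N_h/N.
x̄_st = (2650·123.75 + 900·116.46 + 2700·150.84) / 6250 = 134.40312

x̄_st ≈ 134.403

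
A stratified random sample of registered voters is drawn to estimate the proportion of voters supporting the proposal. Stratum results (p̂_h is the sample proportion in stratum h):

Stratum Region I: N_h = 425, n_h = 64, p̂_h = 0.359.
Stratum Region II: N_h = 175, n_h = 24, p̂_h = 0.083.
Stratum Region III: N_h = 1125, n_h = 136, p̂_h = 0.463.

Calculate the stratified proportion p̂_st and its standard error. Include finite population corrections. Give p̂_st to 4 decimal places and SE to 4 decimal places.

N = 1725; stratum weights W_h = N_h/N.
p̂_st = Σ W_h p̂_h = (425·0.359 + 175·0.083 + 1125·0.463)/1725 = 0.39883
V̂(p̂_st) = Σ W_h² (1 − n_h/N_h) p̂_h(1−p̂_h)/(n_h−1):
  stratum Region I: (425/1725)²·(1 − 64/425)·0.359·0.641/63 = 0.000188334
  stratum Region II: (175/1725)²·(1 − 24/175)·0.083·0.917/23 = 2.93871e-05
  stratum Region III: (1125/1725)²·(1 − 136/1125)·0.463·0.537/135 = 0.00068864
V̂(p̂_st) = 0.000906361; SE = √V̂ = 0.0301058

p̂_st ≈ 0.3988, SE ≈ 0.0301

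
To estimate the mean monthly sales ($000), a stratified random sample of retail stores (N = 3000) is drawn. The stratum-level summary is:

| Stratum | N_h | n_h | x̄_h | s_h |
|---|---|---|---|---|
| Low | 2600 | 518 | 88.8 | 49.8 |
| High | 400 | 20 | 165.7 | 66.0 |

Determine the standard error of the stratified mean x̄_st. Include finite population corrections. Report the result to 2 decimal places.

V̂(x̄_st) = Σ W_h² (1 − n_h/N_h) s_h²/n_h, with W_h = N_h/N and N = 3000:
  stratum Low: (2600/3000)²·(1 − 518/2600)·49.8²/518 = 2.87966
  stratum High: (400/3000)²·(1 − 20/400)·66.0²/20 = 3.6784
V̂(x̄_st) = 6.55806
SE(x̄_st) = √6.55806 = 2.56087

SE(x̄_st) ≈ 2.56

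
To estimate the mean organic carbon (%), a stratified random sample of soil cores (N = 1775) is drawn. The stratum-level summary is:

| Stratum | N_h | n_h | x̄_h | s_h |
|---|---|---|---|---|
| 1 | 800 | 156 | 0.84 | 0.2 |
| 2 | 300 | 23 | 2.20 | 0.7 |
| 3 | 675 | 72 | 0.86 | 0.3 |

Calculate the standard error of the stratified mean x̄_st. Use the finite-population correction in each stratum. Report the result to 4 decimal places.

SE(x̄_st) ≈ 0.0277

V̂(x̄_st) = Σ W_h² (1 − n_h/N_h) s_h²/n_h, with W_h = N_h/N and N = 1775:
  stratum 1: (800/1775)²·(1 − 156/800)·0.2²/156 = 4.1929e-05
  stratum 2: (300/1775)²·(1 − 23/300)·0.7²/23 = 0.000561917
  stratum 3: (675/1775)²·(1 − 72/675)·0.3²/72 = 0.000161486
V̂(x̄_st) = 0.000765332
SE(x̄_st) = √0.000765332 = 0.0276646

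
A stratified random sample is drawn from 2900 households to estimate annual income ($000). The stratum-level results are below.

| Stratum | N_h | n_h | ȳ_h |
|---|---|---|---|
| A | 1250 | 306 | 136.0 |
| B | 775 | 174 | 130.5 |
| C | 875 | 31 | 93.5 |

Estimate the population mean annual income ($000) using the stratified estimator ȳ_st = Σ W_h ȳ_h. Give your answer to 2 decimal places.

N = Σ N_h = 2900. Stratum weights W_h = N_h/N.
ȳ_st = (1250·136.0 + 775·130.5 + 875·93.5) / 2900 = 121.7069

ȳ_st ≈ 121.71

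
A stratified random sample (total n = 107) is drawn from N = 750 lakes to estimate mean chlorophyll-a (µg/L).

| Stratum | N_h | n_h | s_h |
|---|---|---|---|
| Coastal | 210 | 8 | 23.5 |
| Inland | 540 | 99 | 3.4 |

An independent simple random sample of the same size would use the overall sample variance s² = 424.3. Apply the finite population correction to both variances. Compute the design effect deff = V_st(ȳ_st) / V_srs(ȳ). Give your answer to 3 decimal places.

deff ≈ 1.546

V̂(ȳ_st) = Σ W_h² (1 − n_h/N_h) s_h²/n_h, with W_h = N_h/N and N = 750:
  stratum Coastal: (210/750)²·(1 − 8/210)·23.5²/8 = 5.20588
  stratum Inland: (540/750)²·(1 − 99/540)·3.4²/99 = 0.0494348
V_st = 5.25531
V_srs = (1 − 107/750)·424.3/107 = 3.39969
deff = V_st / V_srs = 5.25531/3.39969 = 1.5458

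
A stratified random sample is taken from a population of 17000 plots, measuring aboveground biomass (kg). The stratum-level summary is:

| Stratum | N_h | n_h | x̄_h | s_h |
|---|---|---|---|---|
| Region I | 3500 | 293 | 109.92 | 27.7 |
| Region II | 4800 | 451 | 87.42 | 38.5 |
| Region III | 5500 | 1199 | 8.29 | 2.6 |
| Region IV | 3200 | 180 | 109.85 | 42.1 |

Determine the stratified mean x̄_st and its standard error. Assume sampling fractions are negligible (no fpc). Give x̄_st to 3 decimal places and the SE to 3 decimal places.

x̄_st = Σ W_h x̄_h = (3500·109.92 + 4800·87.42 + 5500·8.29 + 3200·109.85)/17000 = 70.67359
V̂(x̄_st) = Σ W_h² s_h²/n_h, with W_h = N_h/N and N = 17000:
  stratum Region I: (3500/17000)²·27.7²/293 = 0.111002
  stratum Region II: (4800/17000)²·38.5²/451 = 0.262017
  stratum Region III: (5500/17000)²·2.6²/1199 = 0.00059014
  stratum Region IV: (3200/17000)²·42.1²/180 = 0.348894
V̂(x̄_st) = 0.722503
SE(x̄_st) = √0.722503 = 0.850002

x̄_st ≈ 70.674, SE ≈ 0.850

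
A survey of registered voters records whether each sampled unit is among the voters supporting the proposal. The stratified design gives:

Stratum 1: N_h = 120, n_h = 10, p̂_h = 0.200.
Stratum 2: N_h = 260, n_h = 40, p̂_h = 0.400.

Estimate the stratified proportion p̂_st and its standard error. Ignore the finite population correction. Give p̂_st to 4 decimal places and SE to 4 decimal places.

p̂_st ≈ 0.3368, SE ≈ 0.0682

N = 380; stratum weights W_h = N_h/N.
p̂_st = Σ W_h p̂_h = (120·0.200 + 260·0.400)/380 = 0.33684
V̂(p̂_st) = Σ W_h² p̂_h(1−p̂_h)/(n_h−1):
  stratum 1: (120/380)²·0.200·0.800/9 = 0.00177285
  stratum 2: (260/380)²·0.400·0.600/39 = 0.00288089
V̂(p̂_st) = 0.00465374; SE = √V̂ = 0.0682183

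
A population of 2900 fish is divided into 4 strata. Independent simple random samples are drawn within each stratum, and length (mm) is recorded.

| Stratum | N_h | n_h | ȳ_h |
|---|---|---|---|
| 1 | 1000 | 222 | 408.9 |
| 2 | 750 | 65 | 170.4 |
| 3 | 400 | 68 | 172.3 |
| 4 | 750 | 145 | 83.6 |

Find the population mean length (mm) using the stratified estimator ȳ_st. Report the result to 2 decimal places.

N = Σ N_h = 2900. Stratum weights W_h = N_h/N.
ȳ_st = (1000·408.9 + 750·170.4 + 400·172.3 + 750·83.6) / 2900 = 230.4552

ȳ_st ≈ 230.46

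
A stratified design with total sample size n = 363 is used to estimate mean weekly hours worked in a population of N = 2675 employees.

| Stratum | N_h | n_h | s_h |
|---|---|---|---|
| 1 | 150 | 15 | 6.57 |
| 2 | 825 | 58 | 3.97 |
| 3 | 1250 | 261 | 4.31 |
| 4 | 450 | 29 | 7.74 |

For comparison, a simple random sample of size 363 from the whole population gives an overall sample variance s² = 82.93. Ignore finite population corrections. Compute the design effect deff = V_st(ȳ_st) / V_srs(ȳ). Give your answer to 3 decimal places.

V̂(ȳ_st) = Σ W_h² s_h²/n_h, with W_h = N_h/N and N = 2675:
  stratum 1: (150/2675)²·6.57²/15 = 0.00904845
  stratum 2: (825/2675)²·3.97²/58 = 0.0258472
  stratum 3: (1250/2675)²·4.31²/261 = 0.0155413
  stratum 4: (450/2675)²·7.74²/29 = 0.0584603
V_st = 0.108897
V_srs = s²/n = 82.93/363 = 0.228457
deff = V_st / V_srs = 0.108897/0.228457 = 0.4767

deff ≈ 0.477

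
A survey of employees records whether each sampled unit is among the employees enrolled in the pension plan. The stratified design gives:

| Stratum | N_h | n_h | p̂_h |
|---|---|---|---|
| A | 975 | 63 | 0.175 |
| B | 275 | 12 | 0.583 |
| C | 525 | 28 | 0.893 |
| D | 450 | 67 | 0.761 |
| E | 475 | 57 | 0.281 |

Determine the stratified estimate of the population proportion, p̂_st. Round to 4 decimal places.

N = 2700; stratum weights W_h = N_h/N.
p̂_st = Σ W_h p̂_h = (975·0.175 + 275·0.583 + 525·0.893 + 450·0.761 + 475·0.281)/2700 = 0.47248

p̂_st ≈ 0.4725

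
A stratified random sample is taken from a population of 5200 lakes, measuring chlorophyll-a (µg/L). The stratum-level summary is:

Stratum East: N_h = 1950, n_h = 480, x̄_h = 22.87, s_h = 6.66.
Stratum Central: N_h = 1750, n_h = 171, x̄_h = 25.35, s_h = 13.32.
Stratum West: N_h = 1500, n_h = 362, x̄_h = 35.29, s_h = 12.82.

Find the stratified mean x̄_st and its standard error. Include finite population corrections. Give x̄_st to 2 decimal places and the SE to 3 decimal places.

x̄_st ≈ 27.29, SE ≈ 0.380

x̄_st = Σ W_h x̄_h = (1950·22.87 + 1750·25.35 + 1500·35.29)/5200 = 27.28731
V̂(x̄_st) = Σ W_h² (1 − n_h/N_h) s_h²/n_h, with W_h = N_h/N and N = 5200:
  stratum East: (1950/5200)²·(1 − 480/1950)·6.66²/480 = 0.00979608
  stratum Central: (1750/5200)²·(1 − 171/1750)·13.32²/171 = 0.106029
  stratum West: (1500/5200)²·(1 − 362/1500)·12.82²/362 = 0.0286612
V̂(x̄_st) = 0.144487
SE(x̄_st) = √0.144487 = 0.380114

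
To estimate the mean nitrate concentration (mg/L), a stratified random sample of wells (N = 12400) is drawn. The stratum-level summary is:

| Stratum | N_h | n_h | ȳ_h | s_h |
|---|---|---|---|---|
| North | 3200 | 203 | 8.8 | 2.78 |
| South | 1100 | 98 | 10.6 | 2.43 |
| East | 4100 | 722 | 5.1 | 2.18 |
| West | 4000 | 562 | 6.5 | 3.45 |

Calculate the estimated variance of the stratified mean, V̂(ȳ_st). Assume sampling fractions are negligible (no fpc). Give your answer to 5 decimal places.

V̂(ȳ_st) = Σ W_h² s_h²/n_h, with W_h = N_h/N and N = 12400:
  stratum North: (3200/12400)²·2.78²/203 = 0.00253542
  stratum South: (1100/12400)²·2.43²/98 = 0.000474164
  stratum East: (4100/12400)²·2.18²/722 = 0.000719615
  stratum West: (4000/12400)²·3.45²/562 = 0.00220383
V̂(ȳ_st) = 0.00593303

V̂(ȳ_st) ≈ 0.00593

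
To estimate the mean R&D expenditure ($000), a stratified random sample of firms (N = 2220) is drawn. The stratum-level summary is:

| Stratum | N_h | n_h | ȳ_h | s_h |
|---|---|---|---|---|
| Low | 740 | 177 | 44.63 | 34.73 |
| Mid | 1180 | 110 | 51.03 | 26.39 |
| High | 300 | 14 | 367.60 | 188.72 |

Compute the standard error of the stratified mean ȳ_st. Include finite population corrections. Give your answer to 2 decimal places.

V̂(ȳ_st) = Σ W_h² (1 − n_h/N_h) s_h²/n_h, with W_h = N_h/N and N = 2220:
  stratum Low: (740/2220)²·(1 − 177/740)·34.73²/177 = 0.576064
  stratum Mid: (1180/2220)²·(1 − 110/1180)·26.39²/110 = 1.62198
  stratum High: (300/2220)²·(1 − 14/300)·188.72²/14 = 44.2883
V̂(ȳ_st) = 46.4864
SE(ȳ_st) = √46.4864 = 6.81809

SE(ȳ_st) ≈ 6.82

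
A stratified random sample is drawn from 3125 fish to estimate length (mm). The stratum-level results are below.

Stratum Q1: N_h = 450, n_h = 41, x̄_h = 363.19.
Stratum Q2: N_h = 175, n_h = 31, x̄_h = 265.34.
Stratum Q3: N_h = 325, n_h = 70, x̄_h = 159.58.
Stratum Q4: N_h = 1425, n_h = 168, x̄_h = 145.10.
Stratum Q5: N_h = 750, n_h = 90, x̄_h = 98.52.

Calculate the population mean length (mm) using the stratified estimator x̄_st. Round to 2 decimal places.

x̄_st ≈ 173.57

N = Σ N_h = 3125. Stratum weights W_h = N_h/N.
x̄_st = (450·363.19 + 175·265.34 + 325·159.58 + 1425·145.10 + 750·98.52) / 3125 = 173.5651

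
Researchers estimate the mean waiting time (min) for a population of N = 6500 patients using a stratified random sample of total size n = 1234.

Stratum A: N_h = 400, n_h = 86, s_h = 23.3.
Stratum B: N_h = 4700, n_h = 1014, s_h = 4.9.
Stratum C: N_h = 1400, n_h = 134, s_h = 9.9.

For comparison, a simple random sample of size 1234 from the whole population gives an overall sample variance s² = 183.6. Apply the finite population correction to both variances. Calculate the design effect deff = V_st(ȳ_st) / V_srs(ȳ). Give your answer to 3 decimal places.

deff ≈ 0.491

V̂(ȳ_st) = Σ W_h² (1 − n_h/N_h) s_h²/n_h, with W_h = N_h/N and N = 6500:
  stratum A: (400/6500)²·(1 − 86/400)·23.3²/86 = 0.0187662
  stratum B: (4700/6500)²·(1 − 1014/4700)·4.9²/1014 = 0.00970914
  stratum C: (1400/6500)²·(1 − 134/1400)·9.9²/134 = 0.0306832
V_st = 0.0591585
V_srs = (1 − 1234/6500)·183.6/1234 = 0.120538
deff = V_st / V_srs = 0.0591585/0.120538 = 0.4908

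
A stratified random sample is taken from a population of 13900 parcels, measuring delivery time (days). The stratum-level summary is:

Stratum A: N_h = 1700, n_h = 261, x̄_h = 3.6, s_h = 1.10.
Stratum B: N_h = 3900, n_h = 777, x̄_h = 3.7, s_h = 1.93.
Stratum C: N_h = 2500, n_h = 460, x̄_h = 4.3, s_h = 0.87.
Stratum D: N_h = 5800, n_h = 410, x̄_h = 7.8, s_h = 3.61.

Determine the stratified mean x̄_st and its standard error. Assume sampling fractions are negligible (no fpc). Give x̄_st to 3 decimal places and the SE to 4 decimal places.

x̄_st = Σ W_h x̄_h = (1700·3.6 + 3900·3.7 + 2500·4.3 + 5800·7.8)/13900 = 5.50647
V̂(x̄_st) = Σ W_h² s_h²/n_h, with W_h = N_h/N and N = 13900:
  stratum A: (1700/13900)²·1.10²/261 = 6.93447e-05
  stratum B: (3900/13900)²·1.93²/777 = 0.000377392
  stratum C: (2500/13900)²·0.87²/460 = 5.32269e-05
  stratum D: (5800/13900)²·3.61²/410 = 0.00553423
V̂(x̄_st) = 0.00603419
SE(x̄_st) = √0.00603419 = 0.0776801

x̄_st ≈ 5.506, SE ≈ 0.0777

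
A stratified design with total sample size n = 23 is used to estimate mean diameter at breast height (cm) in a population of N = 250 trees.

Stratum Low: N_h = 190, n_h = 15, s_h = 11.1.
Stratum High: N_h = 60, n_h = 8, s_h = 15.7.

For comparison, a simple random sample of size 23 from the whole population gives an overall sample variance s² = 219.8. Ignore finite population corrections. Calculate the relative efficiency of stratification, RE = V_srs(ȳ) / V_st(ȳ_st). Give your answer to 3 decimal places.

RE ≈ 1.466

V̂(ȳ_st) = Σ W_h² s_h²/n_h, with W_h = N_h/N and N = 250:
  stratum Low: (190/250)²·11.1²/15 = 4.74441
  stratum High: (60/250)²·15.7²/8 = 1.77473
V_st = 6.51913
V_srs = s²/n = 219.8/23 = 9.55652
Relative efficiency = V_srs / V_st = 9.55652/6.51913 = 1.4659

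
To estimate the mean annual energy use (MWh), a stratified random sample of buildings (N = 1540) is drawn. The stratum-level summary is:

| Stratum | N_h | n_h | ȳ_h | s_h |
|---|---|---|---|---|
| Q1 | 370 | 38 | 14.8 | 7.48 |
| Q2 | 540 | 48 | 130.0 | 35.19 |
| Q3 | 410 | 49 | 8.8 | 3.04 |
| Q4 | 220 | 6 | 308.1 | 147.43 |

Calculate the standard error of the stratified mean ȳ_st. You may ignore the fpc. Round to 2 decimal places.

SE(ȳ_st) ≈ 8.79

V̂(ȳ_st) = Σ W_h² s_h²/n_h, with W_h = N_h/N and N = 1540:
  stratum Q1: (370/1540)²·7.48²/38 = 0.0849927
  stratum Q2: (540/1540)²·35.19²/48 = 3.17207
  stratum Q3: (410/1540)²·3.04²/49 = 0.0133683
  stratum Q4: (220/1540)²·147.43²/6 = 73.9306
V̂(ȳ_st) = 77.2011
SE(ȳ_st) = √77.2011 = 8.78641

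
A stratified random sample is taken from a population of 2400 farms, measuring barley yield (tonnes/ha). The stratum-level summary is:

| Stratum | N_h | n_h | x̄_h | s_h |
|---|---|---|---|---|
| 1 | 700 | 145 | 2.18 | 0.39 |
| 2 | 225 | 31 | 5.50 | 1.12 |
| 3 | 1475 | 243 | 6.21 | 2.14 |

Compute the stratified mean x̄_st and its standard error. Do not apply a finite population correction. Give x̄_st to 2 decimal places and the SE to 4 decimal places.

x̄_st ≈ 4.97, SE ≈ 0.0870

x̄_st = Σ W_h x̄_h = (700·2.18 + 225·5.50 + 1475·6.21)/2400 = 4.96802
V̂(x̄_st) = Σ W_h² s_h²/n_h, with W_h = N_h/N and N = 2400:
  stratum 1: (700/2400)²·0.39²/145 = 8.92349e-05
  stratum 2: (225/2400)²·1.12²/31 = 0.000355645
  stratum 3: (1475/2400)²·2.14²/243 = 0.00711841
V̂(x̄_st) = 0.00756329
SE(x̄_st) = √0.00756329 = 0.0869672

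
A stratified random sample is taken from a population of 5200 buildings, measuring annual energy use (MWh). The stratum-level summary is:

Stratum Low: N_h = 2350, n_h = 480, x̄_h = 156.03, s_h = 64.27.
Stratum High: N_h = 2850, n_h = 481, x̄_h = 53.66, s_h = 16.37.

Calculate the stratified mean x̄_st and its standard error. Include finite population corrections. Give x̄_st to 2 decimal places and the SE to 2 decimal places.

x̄_st ≈ 99.92, SE ≈ 1.24

x̄_st = Σ W_h x̄_h = (2350·156.03 + 2850·53.66)/5200 = 99.92337
V̂(x̄_st) = Σ W_h² (1 − n_h/N_h) s_h²/n_h, with W_h = N_h/N and N = 5200:
  stratum Low: (2350/5200)²·(1 − 480/2350)·64.27²/480 = 1.39855
  stratum High: (2850/5200)²·(1 − 481/2850)·16.37²/481 = 0.139109
V̂(x̄_st) = 1.53766
SE(x̄_st) = √1.53766 = 1.24002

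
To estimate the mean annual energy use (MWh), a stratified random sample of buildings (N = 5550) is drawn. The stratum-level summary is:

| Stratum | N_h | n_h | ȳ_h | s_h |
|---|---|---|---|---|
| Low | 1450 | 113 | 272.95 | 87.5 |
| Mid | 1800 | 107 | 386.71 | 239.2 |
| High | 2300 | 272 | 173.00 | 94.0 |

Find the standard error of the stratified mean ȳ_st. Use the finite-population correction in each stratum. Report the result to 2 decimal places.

V̂(ȳ_st) = Σ W_h² (1 − n_h/N_h) s_h²/n_h, with W_h = N_h/N and N = 5550:
  stratum Low: (1450/5550)²·(1 − 113/1450)·87.5²/113 = 4.26433
  stratum Mid: (1800/5550)²·(1 − 107/1800)·239.2²/107 = 52.9032
  stratum High: (2300/5550)²·(1 − 272/2300)·94.0²/272 = 4.91922
V̂(ȳ_st) = 62.0868
SE(ȳ_st) = √62.0868 = 7.87952

SE(ȳ_st) ≈ 7.88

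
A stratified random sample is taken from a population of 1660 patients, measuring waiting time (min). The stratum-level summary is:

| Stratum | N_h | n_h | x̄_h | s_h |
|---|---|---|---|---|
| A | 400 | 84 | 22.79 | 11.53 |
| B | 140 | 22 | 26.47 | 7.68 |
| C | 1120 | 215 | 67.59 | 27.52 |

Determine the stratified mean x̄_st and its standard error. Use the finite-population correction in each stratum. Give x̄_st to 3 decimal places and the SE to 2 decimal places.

x̄_st ≈ 53.327, SE ≈ 1.18

x̄_st = Σ W_h x̄_h = (400·22.79 + 140·26.47 + 1120·67.59)/1660 = 53.32687
V̂(x̄_st) = Σ W_h² (1 − n_h/N_h) s_h²/n_h, with W_h = N_h/N and N = 1660:
  stratum A: (400/1660)²·(1 − 84/400)·11.53²/84 = 0.0725956
  stratum B: (140/1660)²·(1 − 22/140)·7.68²/22 = 0.0160729
  stratum C: (1120/1660)²·(1 − 215/1120)·27.52²/215 = 1.29571
V̂(x̄_st) = 1.38438
SE(x̄_st) = √1.38438 = 1.1766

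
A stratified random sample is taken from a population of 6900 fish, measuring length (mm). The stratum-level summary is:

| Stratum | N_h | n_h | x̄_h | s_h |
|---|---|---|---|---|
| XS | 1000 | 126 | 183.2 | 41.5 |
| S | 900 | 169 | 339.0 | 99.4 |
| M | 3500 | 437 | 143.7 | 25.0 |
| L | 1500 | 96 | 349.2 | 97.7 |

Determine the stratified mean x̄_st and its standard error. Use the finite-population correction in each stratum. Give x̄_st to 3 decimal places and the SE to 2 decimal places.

x̄_st = Σ W_h x̄_h = (1000·183.2 + 900·339.0 + 3500·143.7 + 1500·349.2)/6900 = 219.57246
V̂(x̄_st) = Σ W_h² (1 − n_h/N_h) s_h²/n_h, with W_h = N_h/N and N = 6900:
  stratum XS: (1000/6900)²·(1 − 126/1000)·41.5²/126 = 0.250922
  stratum S: (900/6900)²·(1 − 169/900)·99.4²/169 = 0.807882
  stratum M: (3500/6900)²·(1 − 437/3500)·25.0²/437 = 0.322044
  stratum L: (1500/6900)²·(1 − 96/1500)·97.7²/96 = 4.39823
V̂(x̄_st) = 5.77908
SE(x̄_st) = √5.77908 = 2.40397

x̄_st ≈ 219.572, SE ≈ 2.40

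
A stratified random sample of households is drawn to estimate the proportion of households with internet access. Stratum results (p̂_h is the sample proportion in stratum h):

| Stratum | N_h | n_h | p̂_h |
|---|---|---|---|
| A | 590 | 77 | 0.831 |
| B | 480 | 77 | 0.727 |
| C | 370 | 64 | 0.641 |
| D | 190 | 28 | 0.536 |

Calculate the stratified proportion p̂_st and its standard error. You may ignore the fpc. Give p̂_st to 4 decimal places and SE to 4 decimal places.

p̂_st ≈ 0.7229, SE ≈ 0.0280

N = 1630; stratum weights W_h = N_h/N.
p̂_st = Σ W_h p̂_h = (590·0.831 + 480·0.727 + 370·0.641 + 190·0.536)/1630 = 0.72286
V̂(p̂_st) = Σ W_h² p̂_h(1−p̂_h)/(n_h−1):
  stratum A: (590/1630)²·0.831·0.169/76 = 0.000242105
  stratum B: (480/1630)²·0.727·0.273/76 = 0.00022646
  stratum C: (370/1630)²·0.641·0.359/63 = 0.000188209
  stratum D: (190/1630)²·0.536·0.464/27 = 0.000125156
V̂(p̂_st) = 0.000781929; SE = √V̂ = 0.027963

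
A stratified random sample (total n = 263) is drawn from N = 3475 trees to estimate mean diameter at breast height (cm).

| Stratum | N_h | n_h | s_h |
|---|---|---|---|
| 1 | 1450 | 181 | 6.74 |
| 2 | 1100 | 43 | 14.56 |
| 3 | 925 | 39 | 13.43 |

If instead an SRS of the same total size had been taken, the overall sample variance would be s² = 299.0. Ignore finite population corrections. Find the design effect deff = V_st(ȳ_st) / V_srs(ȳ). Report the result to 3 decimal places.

deff ≈ 0.761

V̂(ȳ_st) = Σ W_h² s_h²/n_h, with W_h = N_h/N and N = 3475:
  stratum 1: (1450/3475)²·6.74²/181 = 0.0436986
  stratum 2: (1100/3475)²·14.56²/43 = 0.494004
  stratum 3: (925/3475)²·13.43²/39 = 0.327689
V_st = 0.865391
V_srs = s²/n = 299.0/263 = 1.13688
deff = V_st / V_srs = 0.865391/1.13688 = 0.7612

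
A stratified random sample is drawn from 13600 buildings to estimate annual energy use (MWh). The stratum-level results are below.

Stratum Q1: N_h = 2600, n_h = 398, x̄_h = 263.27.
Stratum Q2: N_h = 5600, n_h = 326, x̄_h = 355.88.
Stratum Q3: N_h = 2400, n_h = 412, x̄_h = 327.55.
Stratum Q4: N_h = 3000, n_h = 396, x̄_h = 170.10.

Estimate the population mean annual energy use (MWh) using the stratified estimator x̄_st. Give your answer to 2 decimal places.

N = Σ N_h = 13600. Stratum weights W_h = N_h/N.
x̄_st = (2600·263.27 + 5600·355.88 + 2400·327.55 + 3000·170.10) / 13600 = 292.1949

x̄_st ≈ 292.19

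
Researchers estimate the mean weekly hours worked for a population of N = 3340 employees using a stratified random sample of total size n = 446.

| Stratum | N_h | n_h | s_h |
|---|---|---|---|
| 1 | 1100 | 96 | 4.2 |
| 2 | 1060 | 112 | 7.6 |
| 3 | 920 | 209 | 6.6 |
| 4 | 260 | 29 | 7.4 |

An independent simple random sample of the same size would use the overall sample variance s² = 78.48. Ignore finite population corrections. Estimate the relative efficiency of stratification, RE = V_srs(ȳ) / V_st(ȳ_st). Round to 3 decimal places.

RE ≈ 1.775

V̂(ȳ_st) = Σ W_h² s_h²/n_h, with W_h = N_h/N and N = 3340:
  stratum 1: (1100/3340)²·4.2²/96 = 0.0199306
  stratum 2: (1060/3340)²·7.6²/112 = 0.0519431
  stratum 3: (920/3340)²·6.6²/209 = 0.0158134
  stratum 4: (260/3340)²·7.4²/29 = 0.0114425
V_st = 0.0991295
V_srs = s²/n = 78.48/446 = 0.175964
Relative efficiency = V_srs / V_st = 0.175964/0.0991295 = 1.7751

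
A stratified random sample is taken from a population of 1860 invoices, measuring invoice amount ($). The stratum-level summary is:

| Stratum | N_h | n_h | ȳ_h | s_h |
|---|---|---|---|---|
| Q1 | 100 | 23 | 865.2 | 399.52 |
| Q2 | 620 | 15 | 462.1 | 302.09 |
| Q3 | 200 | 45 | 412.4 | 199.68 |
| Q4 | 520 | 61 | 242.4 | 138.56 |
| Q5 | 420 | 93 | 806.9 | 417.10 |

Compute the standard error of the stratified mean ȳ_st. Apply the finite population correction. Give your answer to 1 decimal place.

SE(ȳ_st) ≈ 27.9

V̂(ȳ_st) = Σ W_h² (1 − n_h/N_h) s_h²/n_h, with W_h = N_h/N and N = 1860:
  stratum Q1: (100/1860)²·(1 − 23/100)·399.52²/23 = 15.4459
  stratum Q2: (620/1860)²·(1 − 15/620)·302.09²/15 = 659.633
  stratum Q3: (200/1860)²·(1 − 45/200)·199.68²/45 = 7.93949
  stratum Q4: (520/1860)²·(1 − 61/520)·138.56²/61 = 21.7138
  stratum Q5: (420/1860)²·(1 − 93/420)·417.10²/93 = 74.2623
V̂(ȳ_st) = 778.995
SE(ȳ_st) = √778.995 = 27.9105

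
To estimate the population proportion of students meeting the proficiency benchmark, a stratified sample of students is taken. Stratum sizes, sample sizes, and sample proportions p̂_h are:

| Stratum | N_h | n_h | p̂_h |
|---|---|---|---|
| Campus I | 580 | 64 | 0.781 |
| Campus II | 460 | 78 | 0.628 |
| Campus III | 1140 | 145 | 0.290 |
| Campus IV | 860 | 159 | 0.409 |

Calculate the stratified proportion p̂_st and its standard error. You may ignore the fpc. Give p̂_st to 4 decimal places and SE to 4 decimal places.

p̂_st ≈ 0.4685, SE ≈ 0.0222

N = 3040; stratum weights W_h = N_h/N.
p̂_st = Σ W_h p̂_h = (580·0.781 + 460·0.628 + 1140·0.290 + 860·0.409)/3040 = 0.46849
V̂(p̂_st) = Σ W_h² p̂_h(1−p̂_h)/(n_h−1):
  stratum Campus I: (580/3040)²·0.781·0.219/63 = 9.88242e-05
  stratum Campus II: (460/3040)²·0.628·0.372/77 = 6.94673e-05
  stratum Campus III: (1140/3040)²·0.290·0.710/144 = 0.000201074
  stratum Campus IV: (860/3040)²·0.409·0.591/158 = 0.000122434
V̂(p̂_st) = 0.0004918; SE = √V̂ = 0.0221766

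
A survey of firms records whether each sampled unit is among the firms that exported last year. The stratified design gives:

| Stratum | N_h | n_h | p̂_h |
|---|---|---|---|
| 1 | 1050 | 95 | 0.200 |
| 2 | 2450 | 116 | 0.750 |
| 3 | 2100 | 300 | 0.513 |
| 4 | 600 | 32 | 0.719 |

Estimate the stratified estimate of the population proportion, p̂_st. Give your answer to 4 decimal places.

p̂_st ≈ 0.5736

N = 6200; stratum weights W_h = N_h/N.
p̂_st = Σ W_h p̂_h = (1050·0.200 + 2450·0.750 + 2100·0.513 + 600·0.719)/6200 = 0.57358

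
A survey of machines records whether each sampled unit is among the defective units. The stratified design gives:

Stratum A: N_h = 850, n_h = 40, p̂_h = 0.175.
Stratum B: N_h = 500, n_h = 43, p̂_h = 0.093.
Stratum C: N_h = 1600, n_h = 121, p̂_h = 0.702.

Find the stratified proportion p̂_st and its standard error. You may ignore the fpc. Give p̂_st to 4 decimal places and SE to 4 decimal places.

p̂_st ≈ 0.4469, SE ≈ 0.0296

N = 2950; stratum weights W_h = N_h/N.
p̂_st = Σ W_h p̂_h = (850·0.175 + 500·0.093 + 1600·0.702)/2950 = 0.44693
V̂(p̂_st) = Σ W_h² p̂_h(1−p̂_h)/(n_h−1):
  stratum A: (850/2950)²·0.175·0.825/39 = 0.000307342
  stratum B: (500/2950)²·0.093·0.907/42 = 5.76948e-05
  stratum C: (1600/2950)²·0.702·0.298/120 = 0.000512824
V̂(p̂_st) = 0.00087786; SE = √V̂ = 0.0296287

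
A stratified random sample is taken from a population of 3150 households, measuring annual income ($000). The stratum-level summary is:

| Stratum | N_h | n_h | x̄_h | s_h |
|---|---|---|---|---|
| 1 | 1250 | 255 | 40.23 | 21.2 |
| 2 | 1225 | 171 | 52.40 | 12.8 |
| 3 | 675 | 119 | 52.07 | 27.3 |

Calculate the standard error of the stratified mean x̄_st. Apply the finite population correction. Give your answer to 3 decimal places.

SE(x̄_st) ≈ 0.763

V̂(x̄_st) = Σ W_h² (1 − n_h/N_h) s_h²/n_h, with W_h = N_h/N and N = 3150:
  stratum 1: (1250/3150)²·(1 − 255/1250)·21.2²/255 = 0.220924
  stratum 2: (1225/3150)²·(1 − 171/1225)·12.8²/171 = 0.124675
  stratum 3: (675/3150)²·(1 − 119/675)·27.3²/119 = 0.236884
V̂(x̄_st) = 0.582483
SE(x̄_st) = √0.582483 = 0.763206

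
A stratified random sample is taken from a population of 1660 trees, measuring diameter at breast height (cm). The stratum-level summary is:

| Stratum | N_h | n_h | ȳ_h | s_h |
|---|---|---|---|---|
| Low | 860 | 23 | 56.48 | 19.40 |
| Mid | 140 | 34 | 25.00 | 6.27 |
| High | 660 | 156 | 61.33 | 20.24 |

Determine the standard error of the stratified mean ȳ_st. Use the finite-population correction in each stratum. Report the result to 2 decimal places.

SE(ȳ_st) ≈ 2.14

V̂(ȳ_st) = Σ W_h² (1 − n_h/N_h) s_h²/n_h, with W_h = N_h/N and N = 1660:
  stratum Low: (860/1660)²·(1 − 23/860)·19.40²/23 = 4.27448
  stratum Mid: (140/1660)²·(1 − 34/140)·6.27²/34 = 0.00622693
  stratum High: (660/1660)²·(1 − 156/660)·20.24²/156 = 0.316997
V̂(ȳ_st) = 4.5977
SE(ȳ_st) = √4.5977 = 2.14423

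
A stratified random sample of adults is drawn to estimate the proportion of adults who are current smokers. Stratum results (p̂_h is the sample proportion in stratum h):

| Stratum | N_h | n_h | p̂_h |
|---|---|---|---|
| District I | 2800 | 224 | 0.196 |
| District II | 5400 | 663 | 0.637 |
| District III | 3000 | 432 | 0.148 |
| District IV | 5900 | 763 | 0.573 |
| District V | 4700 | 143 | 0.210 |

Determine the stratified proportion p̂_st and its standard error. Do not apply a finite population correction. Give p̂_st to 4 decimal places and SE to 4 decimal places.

N = 21800; stratum weights W_h = N_h/N.
p̂_st = Σ W_h p̂_h = (2800·0.196 + 5400·0.637 + 3000·0.148 + 5900·0.573 + 4700·0.210)/21800 = 0.40368
V̂(p̂_st) = Σ W_h² p̂_h(1−p̂_h)/(n_h−1):
  stratum District I: (2800/21800)²·0.196·0.804/223 = 1.16576e-05
  stratum District II: (5400/21800)²·0.637·0.363/662 = 2.1432e-05
  stratum District III: (3000/21800)²·0.148·0.852/431 = 5.54056e-06
  stratum District IV: (5900/21800)²·0.573·0.427/762 = 2.3519e-05
  stratum District V: (4700/21800)²·0.210·0.790/142 = 5.43051e-05
V̂(p̂_st) = 0.000116454; SE = √V̂ = 0.0107914

p̂_st ≈ 0.4037, SE ≈ 0.0108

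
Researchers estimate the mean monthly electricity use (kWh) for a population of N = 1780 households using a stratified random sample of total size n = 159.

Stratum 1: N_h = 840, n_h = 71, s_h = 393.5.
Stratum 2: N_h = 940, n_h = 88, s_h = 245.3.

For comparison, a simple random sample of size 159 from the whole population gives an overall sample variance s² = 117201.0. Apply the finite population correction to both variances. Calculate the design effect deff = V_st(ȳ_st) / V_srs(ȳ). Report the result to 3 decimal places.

deff ≈ 0.920

V̂(ȳ_st) = Σ W_h² (1 − n_h/N_h) s_h²/n_h, with W_h = N_h/N and N = 1780:
  stratum 1: (840/1780)²·(1 − 71/840)·393.5²/71 = 444.628
  stratum 2: (940/1780)²·(1 − 88/940)·245.3²/88 = 172.838
V_st = 617.466
V_srs = (1 − 159/1780)·117201.0/159 = 671.27
deff = V_st / V_srs = 617.466/671.27 = 0.9198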